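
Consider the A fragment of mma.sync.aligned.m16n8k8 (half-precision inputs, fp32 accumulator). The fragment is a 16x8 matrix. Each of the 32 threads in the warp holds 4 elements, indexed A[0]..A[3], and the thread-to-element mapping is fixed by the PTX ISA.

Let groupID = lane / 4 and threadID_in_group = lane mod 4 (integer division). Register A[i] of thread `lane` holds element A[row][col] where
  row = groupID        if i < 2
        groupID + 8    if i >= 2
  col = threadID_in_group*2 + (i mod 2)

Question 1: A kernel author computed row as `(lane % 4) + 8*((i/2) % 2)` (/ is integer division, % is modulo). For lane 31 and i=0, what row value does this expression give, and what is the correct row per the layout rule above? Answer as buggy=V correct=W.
`(lane % 4) + 8*((i/2) % 2)`[31,0]->3
31: g=7,t=3
[0] (7+0,3*2+0) = (7,6)
row: 3 vs 7

buggy=3 correct=7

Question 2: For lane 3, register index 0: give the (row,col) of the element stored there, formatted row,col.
lane 3=>3/4=0, 3 mod 4=3
i=0  r:0+0=>0  c:2·3+0=>6

0,6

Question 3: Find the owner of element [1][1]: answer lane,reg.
4,1

r=1→G=1,rhi=0  c=1→T=0,p=1
L=1*4+0=4  i=0*2+1=1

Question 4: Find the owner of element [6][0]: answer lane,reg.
24,0

r: 6->gid=6,r8=0  c: 0->tid=0,i&1=0
L=6*4+0=24  i=0*2+0=0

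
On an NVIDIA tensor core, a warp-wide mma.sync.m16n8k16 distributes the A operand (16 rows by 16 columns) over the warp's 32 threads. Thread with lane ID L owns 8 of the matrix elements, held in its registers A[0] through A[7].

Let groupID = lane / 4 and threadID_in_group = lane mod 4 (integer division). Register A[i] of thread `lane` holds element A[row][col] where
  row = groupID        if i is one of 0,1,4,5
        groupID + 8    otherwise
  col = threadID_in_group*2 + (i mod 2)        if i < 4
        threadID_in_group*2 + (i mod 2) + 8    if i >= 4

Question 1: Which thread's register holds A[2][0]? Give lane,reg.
r=2⇒gr=2,Rb=0  c=0⇒Cb=0,th=0,odd=0
L=2*4+0=8  i=0*4+0*2+0=0

8,0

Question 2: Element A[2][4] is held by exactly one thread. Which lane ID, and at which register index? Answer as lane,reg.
r: 2->gid=2,r8=0  c: 4->c8=0,tid=2,i&1=0
L=2*4+2=10  i=0*4+0*2+0=0

10,0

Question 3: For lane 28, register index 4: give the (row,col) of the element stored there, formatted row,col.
7,8

28: g=7,t=0
[4] (7+0,0*2+0+8) = (7,8)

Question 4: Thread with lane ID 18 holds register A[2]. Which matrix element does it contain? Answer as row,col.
18: g=4,t=2
[2] (4+8,2*2+0+0) = (12,4)

12,4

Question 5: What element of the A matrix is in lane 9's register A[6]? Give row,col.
9: gid=2,tid=1
[6] (2+8,1*2+0+8) = (10,10)

10,10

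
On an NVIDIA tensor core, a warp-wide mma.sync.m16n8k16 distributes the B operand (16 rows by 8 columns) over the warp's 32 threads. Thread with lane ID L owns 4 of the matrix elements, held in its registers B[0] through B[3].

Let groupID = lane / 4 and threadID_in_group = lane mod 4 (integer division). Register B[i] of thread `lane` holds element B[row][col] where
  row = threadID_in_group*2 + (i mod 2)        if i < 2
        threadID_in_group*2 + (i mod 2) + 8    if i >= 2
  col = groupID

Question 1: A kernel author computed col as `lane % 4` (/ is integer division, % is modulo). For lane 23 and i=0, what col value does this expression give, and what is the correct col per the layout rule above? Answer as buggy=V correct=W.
`lane % 4`[23,0]⇒3
23: gr=5,th=3
[0] (3*2+0+0,5) = (6,5)
col: 3 vs 5

buggy=3 correct=5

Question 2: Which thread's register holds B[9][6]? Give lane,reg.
24,3

c=6⇒gr=6  r=9⇒Rb=1,th=0,odd=1
L=6*4+0=24  i=1*2+1=3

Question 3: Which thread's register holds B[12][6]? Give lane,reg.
c: 6->gid=6  r: 12->r8=1,tid=2,i&1=0
L=6*4+2=26  i=1*2+0=2

26,2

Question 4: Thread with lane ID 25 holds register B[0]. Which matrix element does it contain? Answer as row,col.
2,6

lane 25→25/4=6, 25 mod 4=1
i=0  r:2·1+0+0→2  c:6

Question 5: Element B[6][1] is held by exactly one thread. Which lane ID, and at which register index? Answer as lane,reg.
c=1->g=1  r=6->rb=0,t=3,b0=0
L=1*4+3=7  i=0*2+0=0

7,0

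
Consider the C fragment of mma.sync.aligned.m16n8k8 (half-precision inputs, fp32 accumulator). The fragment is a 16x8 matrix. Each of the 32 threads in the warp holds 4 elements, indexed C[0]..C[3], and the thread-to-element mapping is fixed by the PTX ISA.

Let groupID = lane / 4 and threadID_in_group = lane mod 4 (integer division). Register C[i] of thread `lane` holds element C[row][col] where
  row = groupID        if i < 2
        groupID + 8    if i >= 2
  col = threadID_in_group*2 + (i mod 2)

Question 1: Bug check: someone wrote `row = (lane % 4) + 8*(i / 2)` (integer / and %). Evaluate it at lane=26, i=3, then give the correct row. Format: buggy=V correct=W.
buggy=10 correct=14

`(lane % 4) + 8*(i / 2)`[26,3]->10
lane 26->26/4=6, 26 mod 4=2
i=3  r:6+8->14  c:2·2+1->5
row: 10 vs 14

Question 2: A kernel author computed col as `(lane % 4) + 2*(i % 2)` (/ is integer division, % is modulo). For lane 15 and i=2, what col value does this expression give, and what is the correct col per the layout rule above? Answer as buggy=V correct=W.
`(lane % 4) + 2*(i % 2)`[15,2]⇒3
15: gr=3,th=3
[2] (3+8,3*2+0) = (11,6)
col: 3 vs 6

buggy=3 correct=6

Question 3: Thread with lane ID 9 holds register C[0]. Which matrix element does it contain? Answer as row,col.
lane 9: grp=2 (9/4), tig=1 (9%4)
i=0: r=2+0=2, c=1*2+0=2

2,2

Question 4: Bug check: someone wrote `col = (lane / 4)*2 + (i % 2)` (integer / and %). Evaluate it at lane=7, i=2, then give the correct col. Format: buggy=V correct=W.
`(lane / 4)*2 + (i % 2)`[7,2]→2
lane 7→7/4=1, 7 mod 4=3
i=2  r:1+8→9  c:2·3+0→6
col: 2 vs 6

buggy=2 correct=6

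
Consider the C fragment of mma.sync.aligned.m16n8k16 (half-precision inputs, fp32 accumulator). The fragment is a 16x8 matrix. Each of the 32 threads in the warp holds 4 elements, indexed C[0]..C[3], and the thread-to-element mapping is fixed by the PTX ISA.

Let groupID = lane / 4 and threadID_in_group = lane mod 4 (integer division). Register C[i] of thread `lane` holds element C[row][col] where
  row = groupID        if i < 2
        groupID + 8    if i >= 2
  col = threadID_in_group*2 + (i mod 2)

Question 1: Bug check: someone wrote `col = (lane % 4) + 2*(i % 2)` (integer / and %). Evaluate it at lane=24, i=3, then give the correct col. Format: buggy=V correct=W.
buggy=2 correct=1

`(lane % 4) + 2*(i % 2)`[24,3]->2
lane 24->24/4=6, 24 mod 4=0
i=3  r:6+8->14  c:2·0+1->1
col: 2 vs 1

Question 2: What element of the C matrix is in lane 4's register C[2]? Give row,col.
9,0

L=4->g=4>>2=1, t=4&3=0
[2]->row 1+8=9  col 0·2+0=0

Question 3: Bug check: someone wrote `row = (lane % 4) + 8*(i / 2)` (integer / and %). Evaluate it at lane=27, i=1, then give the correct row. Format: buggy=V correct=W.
`(lane % 4) + 8*(i / 2)`[27,1]->3
lane 27: g=6 (27/4), t=3 (27%4)
i=1: r=6+0=6, c=3*2+1=7
row: 3 vs 6

buggy=3 correct=6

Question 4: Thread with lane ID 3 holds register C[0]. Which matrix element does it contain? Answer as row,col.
0,6

lane 3: G=0 (3/4), T=3 (3%4)
i=0: r=0+0=0, c=3*2+0=6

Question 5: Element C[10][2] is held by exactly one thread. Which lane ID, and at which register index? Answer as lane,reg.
r:10=>grp=2,rB=1  c:2=>tig=1,lo=0
L=2*4+1=9  i=1*2+0=2

9,2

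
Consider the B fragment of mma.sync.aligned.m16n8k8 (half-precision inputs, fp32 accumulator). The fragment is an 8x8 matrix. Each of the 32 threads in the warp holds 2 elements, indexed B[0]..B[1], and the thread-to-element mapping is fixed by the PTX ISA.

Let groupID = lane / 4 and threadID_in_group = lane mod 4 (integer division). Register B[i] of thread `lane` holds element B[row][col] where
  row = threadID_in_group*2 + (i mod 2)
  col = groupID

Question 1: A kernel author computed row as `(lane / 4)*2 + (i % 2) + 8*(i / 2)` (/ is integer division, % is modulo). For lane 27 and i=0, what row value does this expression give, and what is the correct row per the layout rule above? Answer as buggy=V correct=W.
`(lane / 4)*2 + (i % 2) + 8*(i / 2)`[27,0]=>12
lane 27=>27/4=6, 27 mod 4=3
i=0  r:2·3+0=>6  c:6
row: 12 vs 6

buggy=12 correct=6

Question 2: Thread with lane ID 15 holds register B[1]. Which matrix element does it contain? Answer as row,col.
L=15→G=15>>2=3, T=15&3=3
[1]→row 3·2+1=7  col G=3

7,3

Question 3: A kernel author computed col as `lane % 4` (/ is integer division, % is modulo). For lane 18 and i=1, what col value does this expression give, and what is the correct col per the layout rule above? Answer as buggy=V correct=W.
buggy=2 correct=4

`lane % 4`[18,1]=>2
lane 18: grp=4 (18/4), tig=2 (18%4)
i=1: r=2*2+1=5, c=grp=4
col: 2 vs 4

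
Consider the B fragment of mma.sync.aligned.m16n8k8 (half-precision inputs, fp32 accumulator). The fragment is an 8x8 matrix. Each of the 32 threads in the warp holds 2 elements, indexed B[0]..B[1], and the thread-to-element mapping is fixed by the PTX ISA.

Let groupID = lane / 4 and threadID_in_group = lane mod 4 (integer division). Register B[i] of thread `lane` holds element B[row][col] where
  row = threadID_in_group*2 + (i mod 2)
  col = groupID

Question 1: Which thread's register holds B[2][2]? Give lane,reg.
c=2⇒gr=2  r=2⇒th=1,odd=0
L=2*4+1=9  i=0=0

9,0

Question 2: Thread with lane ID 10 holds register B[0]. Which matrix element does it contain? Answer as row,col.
4,2

L=10=>grp=10>>2=2, tig=10&3=2
[0]=>row 2·2+0=4  col grp=2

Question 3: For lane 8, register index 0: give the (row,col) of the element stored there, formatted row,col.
0,2

lane 8⇒8/4=2, 8 mod 4=0
i=0  r:2·0+0⇒0  c:2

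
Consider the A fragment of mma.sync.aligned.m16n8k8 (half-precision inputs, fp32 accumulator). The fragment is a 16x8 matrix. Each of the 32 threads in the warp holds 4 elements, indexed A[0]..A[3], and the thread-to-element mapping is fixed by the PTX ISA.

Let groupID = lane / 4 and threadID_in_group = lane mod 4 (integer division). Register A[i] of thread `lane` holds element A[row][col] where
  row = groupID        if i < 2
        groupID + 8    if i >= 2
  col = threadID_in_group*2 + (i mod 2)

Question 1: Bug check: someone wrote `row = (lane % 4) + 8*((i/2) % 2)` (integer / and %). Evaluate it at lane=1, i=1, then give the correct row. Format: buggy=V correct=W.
buggy=1 correct=0

`(lane % 4) + 8*((i/2) % 2)`[1,1]=>1
lane 1=>1/4=0, 1 mod 4=1
i=1  r:0+0=>0  c:2·1+1=>3
row: 1 vs 0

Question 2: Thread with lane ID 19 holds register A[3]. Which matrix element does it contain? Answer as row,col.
12,7

lane 19→19/4=4, 19 mod 4=3
i=3  r:4+8→12  c:2·3+1→7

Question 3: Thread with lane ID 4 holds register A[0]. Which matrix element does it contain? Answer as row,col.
1,0

4: gr=1,th=0
[0] (1+0,0*2+0) = (1,0)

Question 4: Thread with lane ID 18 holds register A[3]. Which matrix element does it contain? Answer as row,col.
18: grp=4,tig=2
[3] (4+8,2*2+1) = (12,5)

12,5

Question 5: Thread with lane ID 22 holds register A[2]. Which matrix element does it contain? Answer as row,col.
13,4

22: gid=5,tid=2
[2] (5+8,2*2+0) = (13,4)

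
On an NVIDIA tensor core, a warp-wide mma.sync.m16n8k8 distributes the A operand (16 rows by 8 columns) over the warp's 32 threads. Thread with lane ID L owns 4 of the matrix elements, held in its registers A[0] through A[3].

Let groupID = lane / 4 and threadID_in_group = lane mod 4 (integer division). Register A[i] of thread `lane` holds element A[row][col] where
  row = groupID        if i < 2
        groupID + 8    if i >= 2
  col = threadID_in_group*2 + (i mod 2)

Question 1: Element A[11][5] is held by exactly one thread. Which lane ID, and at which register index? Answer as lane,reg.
r: 11->gid=3,r8=1  c: 5->tid=2,i&1=1
L=3*4+2=14  i=1*2+1=3

14,3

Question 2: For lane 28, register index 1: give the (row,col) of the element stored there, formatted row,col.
7,1

L=28->g=28>>2=7, t=28&3=0
[1]->row 7+0=7  col 0·2+1=1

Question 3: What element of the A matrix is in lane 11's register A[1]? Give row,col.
2,7

L=11->gid=11>>2=2, tid=11&3=3
[1]->row 2+0=2  col 3·2+1=7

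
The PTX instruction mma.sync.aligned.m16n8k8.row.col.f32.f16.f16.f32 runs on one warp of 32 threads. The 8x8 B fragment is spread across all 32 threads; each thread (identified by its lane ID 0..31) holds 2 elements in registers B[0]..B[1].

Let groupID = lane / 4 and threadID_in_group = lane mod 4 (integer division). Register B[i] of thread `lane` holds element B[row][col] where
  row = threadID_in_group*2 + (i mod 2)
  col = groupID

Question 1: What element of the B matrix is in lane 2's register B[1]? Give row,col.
5,0

lane 2⇒2/4=0, 2 mod 4=2
i=1  r:2·2+1⇒5  c:0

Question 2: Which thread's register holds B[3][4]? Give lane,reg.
17,1

c:4=>grp=4  r:3=>tig=1,lo=1
L=4*4+1=17  i=1=1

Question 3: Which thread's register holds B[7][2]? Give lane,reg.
11,1

c=2⇒gr=2  r=7⇒th=3,odd=1
L=2*4+3=11  i=1=1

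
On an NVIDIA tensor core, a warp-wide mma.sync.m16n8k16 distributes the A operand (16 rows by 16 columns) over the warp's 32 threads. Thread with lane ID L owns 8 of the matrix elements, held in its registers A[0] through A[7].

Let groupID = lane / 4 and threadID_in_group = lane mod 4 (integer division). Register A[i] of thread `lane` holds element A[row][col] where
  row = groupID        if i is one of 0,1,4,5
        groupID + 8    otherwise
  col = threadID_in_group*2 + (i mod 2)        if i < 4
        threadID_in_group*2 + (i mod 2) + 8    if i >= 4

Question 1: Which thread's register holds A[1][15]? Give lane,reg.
7,5

r: 1->gid=1,r8=0  c: 15->c8=1,tid=3,i&1=1
L=1*4+3=7  i=1*4+0*2+1=5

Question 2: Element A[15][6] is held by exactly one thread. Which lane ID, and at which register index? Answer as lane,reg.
r=15->g=7,rb=1  c=6->cb=0,t=3,b0=0
L=7*4+3=31  i=0*4+1*2+0=2

31,2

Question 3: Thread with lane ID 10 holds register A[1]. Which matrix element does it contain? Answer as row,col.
10: gr=2,th=2
[1] (2+0,2*2+1+0) = (2,5)

2,5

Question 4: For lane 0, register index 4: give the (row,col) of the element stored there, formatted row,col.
0,8

L=0=>grp=0>>2=0, tig=0&3=0
[4]=>row 0+0=0  col 0·2+0+8=8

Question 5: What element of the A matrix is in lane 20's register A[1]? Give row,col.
5,1

20: G=5,T=0
[1] (5+0,0*2+1+0) = (5,1)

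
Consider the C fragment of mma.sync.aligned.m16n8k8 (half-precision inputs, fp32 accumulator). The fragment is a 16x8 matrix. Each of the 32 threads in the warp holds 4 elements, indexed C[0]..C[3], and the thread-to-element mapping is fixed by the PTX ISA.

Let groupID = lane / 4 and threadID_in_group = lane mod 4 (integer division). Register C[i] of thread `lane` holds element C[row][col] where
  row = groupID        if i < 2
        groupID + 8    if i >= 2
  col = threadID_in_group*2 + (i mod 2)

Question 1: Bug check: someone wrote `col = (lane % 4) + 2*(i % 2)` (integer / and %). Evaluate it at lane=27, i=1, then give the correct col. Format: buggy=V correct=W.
buggy=5 correct=7

`(lane % 4) + 2*(i % 2)`[27,1]->5
lane 27->27/4=6, 27 mod 4=3
i=1  r:6+0->6  c:2·3+1->7
col: 5 vs 7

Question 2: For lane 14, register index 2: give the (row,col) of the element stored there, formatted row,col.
11,4

L=14→G=14>>2=3, T=14&3=2
[2]→row 3+8=11  col 2·2+0=4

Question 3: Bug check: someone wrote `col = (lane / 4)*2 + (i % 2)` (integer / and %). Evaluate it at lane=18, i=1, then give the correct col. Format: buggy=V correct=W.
`(lane / 4)*2 + (i % 2)`[18,1]⇒9
L=18⇒gr=18>>2=4, th=18&3=2
[1]⇒row 4+0=4  col 2·2+1=5
col: 9 vs 5

buggy=9 correct=5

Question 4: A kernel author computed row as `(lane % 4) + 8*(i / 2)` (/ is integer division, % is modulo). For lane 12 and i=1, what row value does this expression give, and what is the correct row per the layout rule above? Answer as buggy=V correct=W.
`(lane % 4) + 8*(i / 2)`[12,1]->0
lane 12: g=3 (12/4), t=0 (12%4)
i=1: r=3+0=3, c=0*2+1=1
row: 0 vs 3

buggy=0 correct=3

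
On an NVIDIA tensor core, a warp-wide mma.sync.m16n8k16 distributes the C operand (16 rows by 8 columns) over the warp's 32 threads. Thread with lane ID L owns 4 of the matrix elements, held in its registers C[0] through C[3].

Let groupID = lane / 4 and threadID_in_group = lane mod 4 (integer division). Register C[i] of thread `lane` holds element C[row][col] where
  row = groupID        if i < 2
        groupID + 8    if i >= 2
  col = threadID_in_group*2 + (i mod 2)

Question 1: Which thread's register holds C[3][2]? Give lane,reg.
r:3=>grp=3,rB=0  c:2=>tig=1,lo=0
L=3*4+1=13  i=0*2+0=0

13,0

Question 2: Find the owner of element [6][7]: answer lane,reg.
r=6->g=6,rb=0  c=7->t=3,b0=1
L=6*4+3=27  i=0*2+1=1

27,1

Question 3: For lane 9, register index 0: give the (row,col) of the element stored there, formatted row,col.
2,2

L=9->g=9>>2=2, t=9&3=1
[0]->row 2+0=2  col 1·2+0=2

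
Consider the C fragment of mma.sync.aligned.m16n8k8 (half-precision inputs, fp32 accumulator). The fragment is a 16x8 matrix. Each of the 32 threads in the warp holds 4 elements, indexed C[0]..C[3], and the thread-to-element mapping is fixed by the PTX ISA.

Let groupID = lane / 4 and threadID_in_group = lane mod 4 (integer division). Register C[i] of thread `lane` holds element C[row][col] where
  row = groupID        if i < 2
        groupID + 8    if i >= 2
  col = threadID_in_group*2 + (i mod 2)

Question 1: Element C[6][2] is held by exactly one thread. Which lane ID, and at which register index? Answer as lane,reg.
25,0

r=6⇒gr=6,Rb=0  c=2⇒th=1,odd=0
L=6*4+1=25  i=0*2+0=0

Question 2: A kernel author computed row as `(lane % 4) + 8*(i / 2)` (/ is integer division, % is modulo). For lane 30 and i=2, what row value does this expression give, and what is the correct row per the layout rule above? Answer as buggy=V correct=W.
buggy=10 correct=15

`(lane % 4) + 8*(i / 2)`[30,2]->10
L=30->g=30>>2=7, t=30&3=2
[2]->row 7+8=15  col 2·2+0=4
row: 10 vs 15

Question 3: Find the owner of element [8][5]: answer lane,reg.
r=8->g=0,rb=1  c=5->t=2,b0=1
L=0*4+2=2  i=1*2+1=3

2,3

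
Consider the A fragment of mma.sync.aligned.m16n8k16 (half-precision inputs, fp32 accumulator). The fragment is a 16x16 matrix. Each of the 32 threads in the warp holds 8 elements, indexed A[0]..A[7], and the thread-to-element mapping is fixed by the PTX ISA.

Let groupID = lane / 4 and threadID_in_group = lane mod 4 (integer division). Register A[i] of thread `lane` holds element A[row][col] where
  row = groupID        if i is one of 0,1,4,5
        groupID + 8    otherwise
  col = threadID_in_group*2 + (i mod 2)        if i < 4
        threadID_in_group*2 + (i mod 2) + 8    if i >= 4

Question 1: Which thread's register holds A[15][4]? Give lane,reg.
r: 15->gid=7,r8=1  c: 4->c8=0,tid=2,i&1=0
L=7*4+2=30  i=0*4+1*2+0=2

30,2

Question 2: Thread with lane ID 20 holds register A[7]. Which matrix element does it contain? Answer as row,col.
13,9

L=20⇒gr=20>>2=5, th=20&3=0
[7]⇒row 5+8=13  col 0·2+1+8=9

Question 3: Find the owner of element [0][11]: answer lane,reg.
1,5

r:0=>grp=0,rB=0  c:11=>cB=1,tig=1,lo=1
L=0*4+1=1  i=1*4+0*2+1=5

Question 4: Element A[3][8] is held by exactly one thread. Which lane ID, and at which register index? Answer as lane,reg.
12,4

r=3→G=3,rhi=0  c=8→chi=1,T=0,p=0
L=3*4+0=12  i=1*4+0*2+0=4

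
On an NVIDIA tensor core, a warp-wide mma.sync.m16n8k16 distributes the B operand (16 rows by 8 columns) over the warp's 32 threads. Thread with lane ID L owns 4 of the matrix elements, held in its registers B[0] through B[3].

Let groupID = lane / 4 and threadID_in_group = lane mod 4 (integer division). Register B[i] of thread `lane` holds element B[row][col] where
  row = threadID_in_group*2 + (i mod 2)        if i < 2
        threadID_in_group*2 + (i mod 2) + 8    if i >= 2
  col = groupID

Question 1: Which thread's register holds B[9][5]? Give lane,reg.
20,3

c:5=>grp=5  r:9=>rB=1,tig=0,lo=1
L=5*4+0=20  i=1*2+1=3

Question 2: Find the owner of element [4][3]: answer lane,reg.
c=3→G=3  r=4→rhi=0,T=2,p=0
L=3*4+2=14  i=0*2+0=0

14,0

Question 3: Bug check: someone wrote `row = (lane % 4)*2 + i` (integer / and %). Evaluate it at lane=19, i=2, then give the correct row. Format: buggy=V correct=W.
`(lane % 4)*2 + i`[19,2]=>8
19: grp=4,tig=3
[2] (3*2+0+8,4) = (14,4)
row: 8 vs 14

buggy=8 correct=14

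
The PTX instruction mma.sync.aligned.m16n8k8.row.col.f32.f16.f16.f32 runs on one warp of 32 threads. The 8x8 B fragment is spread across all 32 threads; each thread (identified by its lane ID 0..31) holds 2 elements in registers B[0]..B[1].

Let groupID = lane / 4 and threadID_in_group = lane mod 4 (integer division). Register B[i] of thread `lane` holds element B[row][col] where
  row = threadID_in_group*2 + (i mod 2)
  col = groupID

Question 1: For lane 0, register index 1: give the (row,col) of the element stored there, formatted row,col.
0: gid=0,tid=0
[1] (0*2+1,0) = (1,0)

1,0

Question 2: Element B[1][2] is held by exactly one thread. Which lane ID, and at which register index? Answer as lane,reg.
8,1

c=2⇒gr=2  r=1⇒th=0,odd=1
L=2*4+0=8  i=1=1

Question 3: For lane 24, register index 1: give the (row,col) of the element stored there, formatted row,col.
1,6

lane 24: g=6 (24/4), t=0 (24%4)
i=1: r=0*2+1=1, c=g=6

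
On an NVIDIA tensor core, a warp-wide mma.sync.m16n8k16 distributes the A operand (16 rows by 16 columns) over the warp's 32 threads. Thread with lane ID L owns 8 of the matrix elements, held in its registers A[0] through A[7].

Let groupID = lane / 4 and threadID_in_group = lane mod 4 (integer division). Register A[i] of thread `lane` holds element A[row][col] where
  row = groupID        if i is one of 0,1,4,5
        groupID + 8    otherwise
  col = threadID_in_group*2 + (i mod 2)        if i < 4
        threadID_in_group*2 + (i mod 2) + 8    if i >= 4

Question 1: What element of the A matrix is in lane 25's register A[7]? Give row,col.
14,11

25: grp=6,tig=1
[7] (6+8,1*2+1+8) = (14,11)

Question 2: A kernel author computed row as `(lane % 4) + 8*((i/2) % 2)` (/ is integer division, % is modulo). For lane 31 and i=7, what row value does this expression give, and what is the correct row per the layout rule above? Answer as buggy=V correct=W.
buggy=11 correct=15

`(lane % 4) + 8*((i/2) % 2)`[31,7]→11
31: G=7,T=3
[7] (7+8,3*2+1+8) = (15,15)
row: 11 vs 15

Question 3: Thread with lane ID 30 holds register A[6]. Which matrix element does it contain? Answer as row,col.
lane 30: G=7 (30/4), T=2 (30%4)
i=6: r=7+8=15, c=2*2+0+8=12

15,12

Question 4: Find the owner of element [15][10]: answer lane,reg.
r=15->g=7,rb=1  c=10->cb=1,t=1,b0=0
L=7*4+1=29  i=1*4+1*2+0=6

29,6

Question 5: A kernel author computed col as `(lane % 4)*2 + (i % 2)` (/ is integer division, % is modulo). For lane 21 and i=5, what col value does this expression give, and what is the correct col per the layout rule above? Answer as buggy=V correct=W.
buggy=3 correct=11

`(lane % 4)*2 + (i % 2)`[21,5]⇒3
21: gr=5,th=1
[5] (5+0,1*2+1+8) = (5,11)
col: 3 vs 11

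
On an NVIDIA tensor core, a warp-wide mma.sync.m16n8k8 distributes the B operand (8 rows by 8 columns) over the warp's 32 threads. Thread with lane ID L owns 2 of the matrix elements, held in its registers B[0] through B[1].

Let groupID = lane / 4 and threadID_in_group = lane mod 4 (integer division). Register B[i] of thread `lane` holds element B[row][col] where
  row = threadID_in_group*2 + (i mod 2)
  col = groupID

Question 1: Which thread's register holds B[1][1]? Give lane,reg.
4,1

c=1→G=1  r=1→T=0,p=1
L=1*4+0=4  i=1=1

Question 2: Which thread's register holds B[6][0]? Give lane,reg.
3,0

c=0->g=0  r=6->t=3,b0=0
L=0*4+3=3  i=0=0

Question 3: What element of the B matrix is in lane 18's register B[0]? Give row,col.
4,4

18: gr=4,th=2
[0] (2*2+0,4) = (4,4)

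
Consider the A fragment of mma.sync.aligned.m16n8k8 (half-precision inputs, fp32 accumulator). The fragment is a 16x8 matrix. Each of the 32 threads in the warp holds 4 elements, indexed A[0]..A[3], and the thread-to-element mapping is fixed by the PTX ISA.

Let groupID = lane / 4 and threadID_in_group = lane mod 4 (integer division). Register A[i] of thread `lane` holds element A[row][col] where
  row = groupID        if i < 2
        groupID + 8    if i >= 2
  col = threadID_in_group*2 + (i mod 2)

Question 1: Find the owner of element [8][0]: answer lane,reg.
r=8⇒gr=0,Rb=1  c=0⇒th=0,odd=0
L=0*4+0=0  i=1*2+0=2

0,2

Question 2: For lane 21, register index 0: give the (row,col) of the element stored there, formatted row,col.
5,2

lane 21->21/4=5, 21 mod 4=1
i=0  r:5+0->5  c:2·1+0->2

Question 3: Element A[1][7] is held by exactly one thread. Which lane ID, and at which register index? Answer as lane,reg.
7,1

r=1→G=1,rhi=0  c=7→T=3,p=1
L=1*4+3=7  i=0*2+1=1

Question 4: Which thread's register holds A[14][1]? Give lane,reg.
r:14=>grp=6,rB=1  c:1=>tig=0,lo=1
L=6*4+0=24  i=1*2+1=3

24,3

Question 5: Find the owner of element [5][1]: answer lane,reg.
r=5->g=5,rb=0  c=1->t=0,b0=1
L=5*4+0=20  i=0*2+1=1

20,1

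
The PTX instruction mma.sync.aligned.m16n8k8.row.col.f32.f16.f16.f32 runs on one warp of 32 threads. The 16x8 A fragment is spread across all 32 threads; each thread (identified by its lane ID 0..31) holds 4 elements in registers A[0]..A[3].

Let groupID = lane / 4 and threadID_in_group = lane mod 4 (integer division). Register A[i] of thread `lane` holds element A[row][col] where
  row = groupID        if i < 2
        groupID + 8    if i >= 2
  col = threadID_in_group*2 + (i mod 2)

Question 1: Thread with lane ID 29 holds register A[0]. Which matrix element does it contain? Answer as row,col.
L=29⇒gr=29>>2=7, th=29&3=1
[0]⇒row 7+0=7  col 1·2+0=2

7,2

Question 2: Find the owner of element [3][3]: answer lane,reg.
r=3⇒gr=3,Rb=0  c=3⇒th=1,odd=1
L=3*4+1=13  i=0*2+1=1

13,1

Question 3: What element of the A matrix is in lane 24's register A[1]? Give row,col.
6,1

lane 24: gid=6 (24/4), tid=0 (24%4)
i=1: r=6+0=6, c=0*2+1=1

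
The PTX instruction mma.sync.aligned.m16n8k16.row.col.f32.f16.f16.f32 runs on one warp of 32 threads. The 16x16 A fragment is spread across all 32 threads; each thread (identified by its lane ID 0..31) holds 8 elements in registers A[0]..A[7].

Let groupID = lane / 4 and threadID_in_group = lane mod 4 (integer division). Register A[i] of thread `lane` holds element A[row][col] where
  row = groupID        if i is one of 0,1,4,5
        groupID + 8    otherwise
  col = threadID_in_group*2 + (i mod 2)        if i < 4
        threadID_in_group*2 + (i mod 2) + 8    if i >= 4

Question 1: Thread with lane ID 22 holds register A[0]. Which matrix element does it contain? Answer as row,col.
22: g=5,t=2
[0] (5+0,2*2+0+0) = (5,4)

5,4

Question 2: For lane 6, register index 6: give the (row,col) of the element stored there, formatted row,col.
9,12

6: G=1,T=2
[6] (1+8,2*2+0+8) = (9,12)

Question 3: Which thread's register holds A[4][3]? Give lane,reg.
17,1

r=4→G=4,rhi=0  c=3→chi=0,T=1,p=1
L=4*4+1=17  i=0*4+0*2+1=1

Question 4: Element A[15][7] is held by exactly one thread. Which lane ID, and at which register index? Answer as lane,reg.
r=15->g=7,rb=1  c=7->cb=0,t=3,b0=1
L=7*4+3=31  i=0*4+1*2+1=3

31,3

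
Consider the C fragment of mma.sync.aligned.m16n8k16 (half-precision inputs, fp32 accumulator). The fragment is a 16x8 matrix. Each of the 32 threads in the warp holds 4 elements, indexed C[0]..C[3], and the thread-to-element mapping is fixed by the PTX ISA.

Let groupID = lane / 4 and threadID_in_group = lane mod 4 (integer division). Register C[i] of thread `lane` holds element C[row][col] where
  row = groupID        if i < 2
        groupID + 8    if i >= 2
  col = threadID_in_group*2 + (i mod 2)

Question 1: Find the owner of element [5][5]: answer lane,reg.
r:5=>grp=5,rB=0  c:5=>tig=2,lo=1
L=5*4+2=22  i=0*2+1=1

22,1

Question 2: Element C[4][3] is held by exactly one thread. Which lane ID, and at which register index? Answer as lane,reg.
r=4->g=4,rb=0  c=3->t=1,b0=1
L=4*4+1=17  i=0*2+1=1

17,1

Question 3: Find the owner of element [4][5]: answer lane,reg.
18,1

r=4⇒gr=4,Rb=0  c=5⇒th=2,odd=1
L=4*4+2=18  i=0*2+1=1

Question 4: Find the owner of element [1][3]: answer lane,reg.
r=1→G=1,rhi=0  c=3→T=1,p=1
L=1*4+1=5  i=0*2+1=1

5,1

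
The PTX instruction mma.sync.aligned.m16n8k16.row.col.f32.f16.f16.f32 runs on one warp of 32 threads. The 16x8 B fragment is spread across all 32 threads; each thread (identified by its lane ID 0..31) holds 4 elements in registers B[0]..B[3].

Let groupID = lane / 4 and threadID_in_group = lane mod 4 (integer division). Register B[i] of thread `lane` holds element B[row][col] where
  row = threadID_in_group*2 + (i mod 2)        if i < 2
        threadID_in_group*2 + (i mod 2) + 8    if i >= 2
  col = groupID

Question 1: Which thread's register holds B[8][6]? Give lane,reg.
24,2

c=6⇒gr=6  r=8⇒Rb=1,th=0,odd=0
L=6*4+0=24  i=1*2+0=2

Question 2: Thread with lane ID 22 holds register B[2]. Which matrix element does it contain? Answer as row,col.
lane 22: G=5 (22/4), T=2 (22%4)
i=2: r=2*2+0+8=12, c=G=5

12,5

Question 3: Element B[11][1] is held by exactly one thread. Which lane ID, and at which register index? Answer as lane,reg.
c:1=>grp=1  r:11=>rB=1,tig=1,lo=1
L=1*4+1=5  i=1*2+1=3

5,3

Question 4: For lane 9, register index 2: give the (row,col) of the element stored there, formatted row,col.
10,2

L=9→G=9>>2=2, T=9&3=1
[2]→row 1·2+0+8=10  col G=2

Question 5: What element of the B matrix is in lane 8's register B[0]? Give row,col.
0,2

lane 8→8/4=2, 8 mod 4=0
i=0  r:2·0+0+0→0  c:2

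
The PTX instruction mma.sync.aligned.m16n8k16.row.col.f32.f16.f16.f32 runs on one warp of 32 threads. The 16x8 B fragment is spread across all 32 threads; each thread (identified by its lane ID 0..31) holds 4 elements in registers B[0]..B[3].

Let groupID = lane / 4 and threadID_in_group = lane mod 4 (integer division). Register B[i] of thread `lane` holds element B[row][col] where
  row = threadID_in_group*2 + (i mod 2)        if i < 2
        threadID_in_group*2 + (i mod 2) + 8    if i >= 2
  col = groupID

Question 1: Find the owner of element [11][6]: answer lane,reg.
c=6→G=6  r=11→rhi=1,T=1,p=1
L=6*4+1=25  i=1*2+1=3

25,3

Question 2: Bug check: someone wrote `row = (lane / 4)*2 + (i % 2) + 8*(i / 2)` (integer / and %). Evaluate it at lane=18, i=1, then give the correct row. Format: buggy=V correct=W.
buggy=9 correct=5

`(lane / 4)*2 + (i % 2) + 8*(i / 2)`[18,1]->9
18: g=4,t=2
[1] (2*2+1+0,4) = (5,4)
row: 9 vs 5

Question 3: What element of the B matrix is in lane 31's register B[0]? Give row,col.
lane 31: grp=7 (31/4), tig=3 (31%4)
i=0: r=3*2+0+0=6, c=grp=7

6,7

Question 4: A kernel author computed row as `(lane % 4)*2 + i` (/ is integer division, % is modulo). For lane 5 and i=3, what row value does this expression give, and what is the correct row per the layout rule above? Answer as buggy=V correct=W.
`(lane % 4)*2 + i`[5,3]->5
lane 5->5/4=1, 5 mod 4=1
i=3  r:2·1+1+8->11  c:1
row: 5 vs 11

buggy=5 correct=11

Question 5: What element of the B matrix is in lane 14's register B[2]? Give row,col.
lane 14: g=3 (14/4), t=2 (14%4)
i=2: r=2*2+0+8=12, c=g=3

12,3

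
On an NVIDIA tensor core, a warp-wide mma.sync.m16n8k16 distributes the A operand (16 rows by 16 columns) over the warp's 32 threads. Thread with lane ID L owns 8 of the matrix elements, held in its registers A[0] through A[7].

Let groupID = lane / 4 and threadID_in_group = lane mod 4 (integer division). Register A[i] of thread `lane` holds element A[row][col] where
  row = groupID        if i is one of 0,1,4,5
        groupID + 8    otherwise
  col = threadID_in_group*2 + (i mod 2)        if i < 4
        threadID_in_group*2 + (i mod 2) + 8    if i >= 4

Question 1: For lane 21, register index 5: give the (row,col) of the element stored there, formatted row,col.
lane 21: gr=5 (21/4), th=1 (21%4)
i=5: r=5+0=5, c=1*2+1+8=11

5,11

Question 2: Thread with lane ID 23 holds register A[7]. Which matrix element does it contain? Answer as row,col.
L=23->g=23>>2=5, t=23&3=3
[7]->row 5+8=13  col 3·2+1+8=15

13,15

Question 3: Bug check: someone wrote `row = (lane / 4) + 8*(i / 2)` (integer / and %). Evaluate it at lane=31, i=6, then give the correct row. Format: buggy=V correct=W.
`(lane / 4) + 8*(i / 2)`[31,6]⇒31
lane 31: gr=7 (31/4), th=3 (31%4)
i=6: r=7+8=15, c=3*2+0+8=14
row: 31 vs 15

buggy=31 correct=15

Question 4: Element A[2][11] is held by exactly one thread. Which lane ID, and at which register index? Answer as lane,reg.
9,5

r: 2->gid=2,r8=0  c: 11->c8=1,tid=1,i&1=1
L=2*4+1=9  i=1*4+0*2+1=5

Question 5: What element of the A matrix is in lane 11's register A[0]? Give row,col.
2,6

11: grp=2,tig=3
[0] (2+0,3*2+0+0) = (2,6)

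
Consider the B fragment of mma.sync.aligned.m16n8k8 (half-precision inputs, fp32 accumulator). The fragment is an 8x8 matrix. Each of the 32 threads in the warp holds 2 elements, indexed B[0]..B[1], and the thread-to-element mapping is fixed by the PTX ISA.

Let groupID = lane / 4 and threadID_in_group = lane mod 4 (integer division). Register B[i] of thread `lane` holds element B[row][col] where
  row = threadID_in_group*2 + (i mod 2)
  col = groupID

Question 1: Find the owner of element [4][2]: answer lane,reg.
10,0

c:2=>grp=2  r:4=>tig=2,lo=0
L=2*4+2=10  i=0=0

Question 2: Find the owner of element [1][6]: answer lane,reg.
c=6⇒gr=6  r=1⇒th=0,odd=1
L=6*4+0=24  i=1=1

24,1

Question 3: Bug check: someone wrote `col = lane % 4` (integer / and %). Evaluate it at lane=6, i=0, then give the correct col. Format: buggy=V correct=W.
`lane % 4`[6,0]->2
6: g=1,t=2
[0] (2*2+0,1) = (4,1)
col: 2 vs 1

buggy=2 correct=1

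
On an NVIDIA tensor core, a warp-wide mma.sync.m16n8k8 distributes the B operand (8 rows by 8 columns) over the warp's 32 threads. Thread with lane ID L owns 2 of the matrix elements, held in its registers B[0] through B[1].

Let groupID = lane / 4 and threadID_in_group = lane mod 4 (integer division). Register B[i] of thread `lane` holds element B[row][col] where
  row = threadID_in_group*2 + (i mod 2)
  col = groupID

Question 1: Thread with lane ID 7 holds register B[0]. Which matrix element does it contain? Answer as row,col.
L=7->g=7>>2=1, t=7&3=3
[0]->row 3·2+0=6  col g=1

6,1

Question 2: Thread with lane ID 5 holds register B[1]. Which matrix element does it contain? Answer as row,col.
3,1

lane 5: gid=1 (5/4), tid=1 (5%4)
i=1: r=1*2+1=3, c=gid=1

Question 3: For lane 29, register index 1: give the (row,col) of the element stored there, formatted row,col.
3,7

lane 29: gid=7 (29/4), tid=1 (29%4)
i=1: r=1*2+1=3, c=gid=7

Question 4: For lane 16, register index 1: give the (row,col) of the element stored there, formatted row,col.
16: gid=4,tid=0
[1] (0*2+1,4) = (1,4)

1,4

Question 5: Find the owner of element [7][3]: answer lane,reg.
c:3=>grp=3  r:7=>tig=3,lo=1
L=3*4+3=15  i=1=1

15,1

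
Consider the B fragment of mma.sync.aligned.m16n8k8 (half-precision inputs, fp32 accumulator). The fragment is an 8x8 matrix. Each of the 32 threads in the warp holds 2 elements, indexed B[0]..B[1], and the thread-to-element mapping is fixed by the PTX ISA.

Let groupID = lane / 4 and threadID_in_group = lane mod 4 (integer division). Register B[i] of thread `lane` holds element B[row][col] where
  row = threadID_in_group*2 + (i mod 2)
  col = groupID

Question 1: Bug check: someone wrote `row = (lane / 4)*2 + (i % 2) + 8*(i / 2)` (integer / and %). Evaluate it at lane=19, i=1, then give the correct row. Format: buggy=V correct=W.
`(lane / 4)*2 + (i % 2) + 8*(i / 2)`[19,1]→9
L=19→G=19>>2=4, T=19&3=3
[1]→row 3·2+1=7  col G=4
row: 9 vs 7

buggy=9 correct=7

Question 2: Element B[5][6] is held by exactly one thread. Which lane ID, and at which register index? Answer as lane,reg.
c=6⇒gr=6  r=5⇒th=2,odd=1
L=6*4+2=26  i=1=1

26,1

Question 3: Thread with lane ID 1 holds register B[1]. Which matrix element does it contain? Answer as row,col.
lane 1⇒1/4=0, 1 mod 4=1
i=1  r:2·1+1⇒3  c:0

3,0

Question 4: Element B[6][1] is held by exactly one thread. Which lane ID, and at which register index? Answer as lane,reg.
c=1→G=1  r=6→T=3,p=0
L=1*4+3=7  i=0=0

7,0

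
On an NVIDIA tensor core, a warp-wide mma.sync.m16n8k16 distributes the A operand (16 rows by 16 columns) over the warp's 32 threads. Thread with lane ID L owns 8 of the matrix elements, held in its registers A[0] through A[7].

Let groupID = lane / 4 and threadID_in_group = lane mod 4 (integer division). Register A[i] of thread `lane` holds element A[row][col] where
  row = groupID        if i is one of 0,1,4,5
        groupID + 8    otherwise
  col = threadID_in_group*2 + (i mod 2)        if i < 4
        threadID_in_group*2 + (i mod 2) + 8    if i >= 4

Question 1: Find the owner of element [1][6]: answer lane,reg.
7,0

r=1→G=1,rhi=0  c=6→chi=0,T=3,p=0
L=1*4+3=7  i=0*4+0*2+0=0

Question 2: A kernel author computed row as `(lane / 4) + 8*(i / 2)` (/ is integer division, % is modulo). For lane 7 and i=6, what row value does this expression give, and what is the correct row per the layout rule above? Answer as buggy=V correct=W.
buggy=25 correct=9

`(lane / 4) + 8*(i / 2)`[7,6]→25
lane 7: G=1 (7/4), T=3 (7%4)
i=6: r=1+8=9, c=3*2+0+8=14
row: 25 vs 9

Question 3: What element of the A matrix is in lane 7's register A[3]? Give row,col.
9,7

L=7→G=7>>2=1, T=7&3=3
[3]→row 1+8=9  col 3·2+1+0=7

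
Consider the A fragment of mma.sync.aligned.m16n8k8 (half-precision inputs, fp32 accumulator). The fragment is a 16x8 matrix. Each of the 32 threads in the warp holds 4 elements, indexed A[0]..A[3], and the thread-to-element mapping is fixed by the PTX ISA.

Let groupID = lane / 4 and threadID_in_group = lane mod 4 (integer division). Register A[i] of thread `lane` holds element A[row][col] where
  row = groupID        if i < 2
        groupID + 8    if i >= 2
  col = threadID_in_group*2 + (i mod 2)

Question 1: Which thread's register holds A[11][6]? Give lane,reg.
15,2

r=11→G=3,rhi=1  c=6→T=3,p=0
L=3*4+3=15  i=1*2+0=2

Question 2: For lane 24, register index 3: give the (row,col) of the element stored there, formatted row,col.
14,1

lane 24->24/4=6, 24 mod 4=0
i=3  r:6+8->14  c:2·0+1->1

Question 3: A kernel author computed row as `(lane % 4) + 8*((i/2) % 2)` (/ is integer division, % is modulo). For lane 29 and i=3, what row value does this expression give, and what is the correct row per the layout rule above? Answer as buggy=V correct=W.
buggy=9 correct=15

`(lane % 4) + 8*((i/2) % 2)`[29,3]->9
lane 29->29/4=7, 29 mod 4=1
i=3  r:7+8->15  c:2·1+1->3
row: 9 vs 15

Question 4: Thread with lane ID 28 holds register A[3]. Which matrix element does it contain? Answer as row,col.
lane 28: G=7 (28/4), T=0 (28%4)
i=3: r=7+8=15, c=0*2+1=1

15,1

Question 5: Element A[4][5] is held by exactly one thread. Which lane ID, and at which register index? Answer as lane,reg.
18,1

r=4→G=4,rhi=0  c=5→T=2,p=1
L=4*4+2=18  i=0*2+1=1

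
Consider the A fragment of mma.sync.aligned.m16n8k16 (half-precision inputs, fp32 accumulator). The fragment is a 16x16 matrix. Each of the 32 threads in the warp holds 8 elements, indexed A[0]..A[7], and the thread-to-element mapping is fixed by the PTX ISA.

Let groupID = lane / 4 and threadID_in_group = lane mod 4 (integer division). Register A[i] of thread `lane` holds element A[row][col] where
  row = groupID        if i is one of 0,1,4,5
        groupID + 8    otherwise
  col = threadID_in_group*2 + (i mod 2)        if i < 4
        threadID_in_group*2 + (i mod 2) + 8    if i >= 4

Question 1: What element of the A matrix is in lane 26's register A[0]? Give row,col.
6,4

26: gid=6,tid=2
[0] (6+0,2*2+0+0) = (6,4)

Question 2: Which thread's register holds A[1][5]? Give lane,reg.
6,1

r=1⇒gr=1,Rb=0  c=5⇒Cb=0,th=2,odd=1
L=1*4+2=6  i=0*4+0*2+1=1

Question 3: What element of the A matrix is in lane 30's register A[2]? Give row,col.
30: grp=7,tig=2
[2] (7+8,2*2+0+0) = (15,4)

15,4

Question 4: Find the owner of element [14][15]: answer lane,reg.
27,7

r: 14->gid=6,r8=1  c: 15->c8=1,tid=3,i&1=1
L=6*4+3=27  i=1*4+1*2+1=7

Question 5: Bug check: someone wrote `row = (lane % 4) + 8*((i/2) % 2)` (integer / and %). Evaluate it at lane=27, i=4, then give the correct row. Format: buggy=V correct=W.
buggy=3 correct=6

`(lane % 4) + 8*((i/2) % 2)`[27,4]→3
27: G=6,T=3
[4] (6+0,3*2+0+8) = (6,14)
row: 3 vs 6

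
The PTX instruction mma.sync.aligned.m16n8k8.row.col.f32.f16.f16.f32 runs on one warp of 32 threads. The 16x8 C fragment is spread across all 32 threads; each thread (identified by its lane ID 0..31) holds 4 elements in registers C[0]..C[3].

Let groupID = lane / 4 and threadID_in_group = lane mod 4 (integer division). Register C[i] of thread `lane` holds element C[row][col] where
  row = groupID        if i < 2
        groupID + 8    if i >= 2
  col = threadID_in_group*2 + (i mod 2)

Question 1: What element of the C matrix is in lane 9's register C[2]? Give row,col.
9: G=2,T=1
[2] (2+8,1*2+0) = (10,2)

10,2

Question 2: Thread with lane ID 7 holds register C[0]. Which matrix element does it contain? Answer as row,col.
7: gid=1,tid=3
[0] (1+0,3*2+0) = (1,6)

1,6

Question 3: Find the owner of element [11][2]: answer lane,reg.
r:11=>grp=3,rB=1  c:2=>tig=1,lo=0
L=3*4+1=13  i=1*2+0=2

13,2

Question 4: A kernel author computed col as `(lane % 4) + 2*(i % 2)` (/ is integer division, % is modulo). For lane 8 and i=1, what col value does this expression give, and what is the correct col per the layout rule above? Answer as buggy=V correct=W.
buggy=2 correct=1

`(lane % 4) + 2*(i % 2)`[8,1]→2
lane 8: G=2 (8/4), T=0 (8%4)
i=1: r=2+0=2, c=0*2+1=1
col: 2 vs 1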